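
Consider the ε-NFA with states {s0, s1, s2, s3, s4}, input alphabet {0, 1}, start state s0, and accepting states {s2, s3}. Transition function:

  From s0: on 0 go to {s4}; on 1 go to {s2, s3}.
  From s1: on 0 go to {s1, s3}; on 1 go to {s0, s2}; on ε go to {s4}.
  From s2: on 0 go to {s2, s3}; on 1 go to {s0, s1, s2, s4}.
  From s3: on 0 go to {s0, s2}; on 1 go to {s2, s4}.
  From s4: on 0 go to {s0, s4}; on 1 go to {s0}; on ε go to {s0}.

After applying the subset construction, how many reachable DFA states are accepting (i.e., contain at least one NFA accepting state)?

5

Start state of the DFA: {s0} (ε-closure of the NFA start).
{s0} --0--> {s0, s4}  [new]
{s0} --1--> {s2, s3}  [new]
{s0, s4} --0--> {s0, s4}  [seen]
{s0, s4} --1--> {s0, s2, s3}  [new]
{s2, s3} --0--> {s0, s2, s3}  [seen]
{s2, s3} --1--> {s0, s1, s2, s4}  [new]
{s0, s2, s3} --0--> {s0, s2, s3, s4}  [new]
{s0, s2, s3} --1--> {s0, s1, s2, s3, s4}  [new]
{s0, s1, s2, s4} --0--> {s0, s1, s2, s3, s4}  [seen]
{s0, s1, s2, s4} --1--> {s0, s1, s2, s3, s4}  [seen]
{s0, s2, s3, s4} --0--> {s0, s2, s3, s4}  [seen]
{s0, s2, s3, s4} --1--> {s0, s1, s2, s3, s4}  [seen]
{s0, s1, s2, s3, s4} --0--> {s0, s1, s2, s3, s4}  [seen]
{s0, s1, s2, s3, s4} --1--> {s0, s1, s2, s3, s4}  [seen]
Reachable DFA states: {s0}, {s0, s4}, {s2, s3}, {s0, s2, s3}, {s0, s1, s2, s4}, {s0, s2, s3, s4}, {s0, s1, s2, s3, s4}.
Accepting DFA states (contain an NFA accepting state): {s2, s3}, {s0, s2, s3}, {s0, s1, s2, s4}, {s0, s2, s3, s4}, {s0, s1, s2, s3, s4}.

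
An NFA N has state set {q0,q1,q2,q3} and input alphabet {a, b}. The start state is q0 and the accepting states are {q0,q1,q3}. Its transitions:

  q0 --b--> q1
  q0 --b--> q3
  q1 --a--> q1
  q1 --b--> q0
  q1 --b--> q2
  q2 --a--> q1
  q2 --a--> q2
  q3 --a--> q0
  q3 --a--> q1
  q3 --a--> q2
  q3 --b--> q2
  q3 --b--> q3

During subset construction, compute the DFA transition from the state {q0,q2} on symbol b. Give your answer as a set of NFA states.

δ(q0,b) = {q1,q3}; δ(q2,b) = ∅.
Union: {q1,q3}.

{q1,q3}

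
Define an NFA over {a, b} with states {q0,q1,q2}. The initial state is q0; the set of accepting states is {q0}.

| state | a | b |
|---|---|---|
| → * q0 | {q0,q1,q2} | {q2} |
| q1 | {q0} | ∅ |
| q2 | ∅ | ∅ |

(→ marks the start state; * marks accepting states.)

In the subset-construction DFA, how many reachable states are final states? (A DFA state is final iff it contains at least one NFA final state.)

Start state of the DFA: {q0}.
{q0} --a--> {q0,q1,q2}  [new]
{q0} --b--> {q2}  [new]
{q0,q1,q2} --a--> {q0,q1,q2}  [seen]
{q0,q1,q2} --b--> {q2}  [seen]
{q2} --a--> ∅  [new]
{q2} --b--> ∅  [seen]
∅ --a--> ∅  [seen]
∅ --b--> ∅  [seen]
Reachable DFA states: {q0}, {q0,q1,q2}, {q2}, ∅.
Accepting DFA states (contain an NFA accepting state): {q0}, {q0,q1,q2}.

2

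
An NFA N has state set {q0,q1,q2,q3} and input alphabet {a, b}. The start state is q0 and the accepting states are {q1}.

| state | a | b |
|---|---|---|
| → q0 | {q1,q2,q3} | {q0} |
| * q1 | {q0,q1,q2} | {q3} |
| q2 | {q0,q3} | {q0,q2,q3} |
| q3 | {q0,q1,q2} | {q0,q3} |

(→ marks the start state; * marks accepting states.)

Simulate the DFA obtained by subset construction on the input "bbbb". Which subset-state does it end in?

Start: {q0}.
δ(q0,b) = {q0}.
Union: {q0}.
After b: {q0}.
δ(q0,b) = {q0}.
Union: {q0}.
After b: {q0}.
δ(q0,b) = {q0}.
Union: {q0}.
After b: {q0}.
δ(q0,b) = {q0}.
Union: {q0}.
After b: {q0}.

{q0}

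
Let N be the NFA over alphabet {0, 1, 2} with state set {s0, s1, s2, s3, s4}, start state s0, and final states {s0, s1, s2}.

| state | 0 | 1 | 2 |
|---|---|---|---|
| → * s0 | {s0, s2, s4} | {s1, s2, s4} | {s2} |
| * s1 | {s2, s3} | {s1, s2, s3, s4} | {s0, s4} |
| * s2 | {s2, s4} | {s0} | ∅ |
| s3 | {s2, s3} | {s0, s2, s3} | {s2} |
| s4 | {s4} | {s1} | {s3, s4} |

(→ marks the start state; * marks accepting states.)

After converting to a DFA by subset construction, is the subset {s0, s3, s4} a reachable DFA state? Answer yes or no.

Start state of the DFA: {s0}.
{s0} --0--> {s0, s2, s4}  [new]
{s0} --1--> {s1, s2, s4}  [new]
{s0} --2--> {s2}  [new]
{s0, s2, s4} --0--> {s0, s2, s4}  [seen]
{s0, s2, s4} --1--> {s0, s1, s2, s4}  [new]
{s0, s2, s4} --2--> {s2, s3, s4}  [new]
{s1, s2, s4} --0--> {s2, s3, s4}  [seen]
{s1, s2, s4} --1--> {s0, s1, s2, s3, s4}  [new]
{s1, s2, s4} --2--> {s0, s3, s4}  [new]
{s2} --0--> {s2, s4}  [new]
{s2} --1--> {s0}  [seen]
{s2} --2--> ∅  [new]
{s0, s1, s2, s4} --0--> {s0, s2, s3, s4}  [new]
{s0, s1, s2, s4} --1--> {s0, s1, s2, s3, s4}  [seen]
{s0, s1, s2, s4} --2--> {s0, s2, s3, s4}  [seen]
{s2, s3, s4} --0--> {s2, s3, s4}  [seen]
{s2, s3, s4} --1--> {s0, s1, s2, s3}  [new]
{s2, s3, s4} --2--> {s2, s3, s4}  [seen]
{s0, s1, s2, s3, s4} --0--> {s0, s2, s3, s4}  [seen]
{s0, s1, s2, s3, s4} --1--> {s0, s1, s2, s3, s4}  [seen]
{s0, s1, s2, s3, s4} --2--> {s0, s2, s3, s4}  [seen]
{s0, s3, s4} --0--> {s0, s2, s3, s4}  [seen]
{s0, s3, s4} --1--> {s0, s1, s2, s3, s4}  [seen]
{s0, s3, s4} --2--> {s2, s3, s4}  [seen]
{s2, s4} --0--> {s2, s4}  [seen]
{s2, s4} --1--> {s0, s1}  [new]
{s2, s4} --2--> {s3, s4}  [new]
∅ --0--> ∅  [seen]
∅ --1--> ∅  [seen]
∅ --2--> ∅  [seen]
{s0, s2, s3, s4} --0--> {s0, s2, s3, s4}  [seen]
{s0, s2, s3, s4} --1--> {s0, s1, s2, s3, s4}  [seen]
{s0, s2, s3, s4} --2--> {s2, s3, s4}  [seen]
{s0, s1, s2, s3} --0--> {s0, s2, s3, s4}  [seen]
{s0, s1, s2, s3} --1--> {s0, s1, s2, s3, s4}  [seen]
{s0, s1, s2, s3} --2--> {s0, s2, s4}  [seen]
{s0, s1} --0--> {s0, s2, s3, s4}  [seen]
{s0, s1} --1--> {s1, s2, s3, s4}  [new]
{s0, s1} --2--> {s0, s2, s4}  [seen]
{s3, s4} --0--> {s2, s3, s4}  [seen]
{s3, s4} --1--> {s0, s1, s2, s3}  [seen]
{s3, s4} --2--> {s2, s3, s4}  [seen]
{s1, s2, s3, s4} --0--> {s2, s3, s4}  [seen]
{s1, s2, s3, s4} --1--> {s0, s1, s2, s3, s4}  [seen]
{s1, s2, s3, s4} --2--> {s0, s2, s3, s4}  [seen]
Reachable DFA states: {s0}, {s0, s2, s4}, {s1, s2, s4}, {s2}, {s0, s1, s2, s4}, {s2, s3, s4}, {s0, s1, s2, s3, s4}, {s0, s3, s4}, {s2, s4}, ∅, {s0, s2, s3, s4}, {s0, s1, s2, s3}, {s0, s1}, {s3, s4}, {s1, s2, s3, s4}.
{s0, s3, s4} is among them.

yes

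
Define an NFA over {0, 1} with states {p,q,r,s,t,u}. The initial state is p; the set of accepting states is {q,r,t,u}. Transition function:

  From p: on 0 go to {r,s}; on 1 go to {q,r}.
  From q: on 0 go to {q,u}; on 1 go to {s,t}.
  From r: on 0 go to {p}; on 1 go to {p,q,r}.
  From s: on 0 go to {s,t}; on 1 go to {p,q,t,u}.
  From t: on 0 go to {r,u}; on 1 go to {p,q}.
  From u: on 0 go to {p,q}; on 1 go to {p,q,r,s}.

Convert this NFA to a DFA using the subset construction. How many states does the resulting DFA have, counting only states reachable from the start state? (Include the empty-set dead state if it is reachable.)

10

Start state of the DFA: {p}.
{p} --0--> {r,s}  [new]
{p} --1--> {q,r}  [new]
{r,s} --0--> {p,s,t}  [new]
{r,s} --1--> {p,q,r,t,u}  [new]
{q,r} --0--> {p,q,u}  [new]
{q,r} --1--> {p,q,r,s,t}  [new]
{p,s,t} --0--> {r,s,t,u}  [new]
{p,s,t} --1--> {p,q,r,t,u}  [seen]
{p,q,r,t,u} --0--> {p,q,r,s,u}  [new]
{p,q,r,t,u} --1--> {p,q,r,s,t}  [seen]
{p,q,u} --0--> {p,q,r,s,u}  [seen]
{p,q,u} --1--> {p,q,r,s,t}  [seen]
{p,q,r,s,t} --0--> {p,q,r,s,t,u}  [new]
{p,q,r,s,t} --1--> {p,q,r,s,t,u}  [seen]
{r,s,t,u} --0--> {p,q,r,s,t,u}  [seen]
{r,s,t,u} --1--> {p,q,r,s,t,u}  [seen]
{p,q,r,s,u} --0--> {p,q,r,s,t,u}  [seen]
{p,q,r,s,u} --1--> {p,q,r,s,t,u}  [seen]
{p,q,r,s,t,u} --0--> {p,q,r,s,t,u}  [seen]
{p,q,r,s,t,u} --1--> {p,q,r,s,t,u}  [seen]
Reachable DFA states: {p}, {r,s}, {q,r}, {p,s,t}, {p,q,r,t,u}, {p,q,u}, {p,q,r,s,t}, {r,s,t,u}, {p,q,r,s,u}, {p,q,r,s,t,u}.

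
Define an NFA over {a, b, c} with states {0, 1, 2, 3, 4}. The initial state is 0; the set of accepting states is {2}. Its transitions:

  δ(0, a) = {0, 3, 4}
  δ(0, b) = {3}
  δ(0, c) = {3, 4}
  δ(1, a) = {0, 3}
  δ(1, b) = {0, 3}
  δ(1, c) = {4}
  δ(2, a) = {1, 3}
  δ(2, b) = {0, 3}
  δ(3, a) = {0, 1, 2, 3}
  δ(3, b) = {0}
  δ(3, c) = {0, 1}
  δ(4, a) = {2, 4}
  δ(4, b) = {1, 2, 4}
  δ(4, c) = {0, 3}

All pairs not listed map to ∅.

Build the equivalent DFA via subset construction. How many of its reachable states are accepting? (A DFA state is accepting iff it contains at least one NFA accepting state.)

Start state of the DFA: {0}.
{0} --a--> {0, 3, 4}  [new]
{0} --b--> {3}  [new]
{0} --c--> {3, 4}  [new]
{0, 3, 4} --a--> {0, 1, 2, 3, 4}  [new]
{0, 3, 4} --b--> {0, 1, 2, 3, 4}  [seen]
{0, 3, 4} --c--> {0, 1, 3, 4}  [new]
{3} --a--> {0, 1, 2, 3}  [new]
{3} --b--> {0}  [seen]
{3} --c--> {0, 1}  [new]
{3, 4} --a--> {0, 1, 2, 3, 4}  [seen]
{3, 4} --b--> {0, 1, 2, 4}  [new]
{3, 4} --c--> {0, 1, 3}  [new]
{0, 1, 2, 3, 4} --a--> {0, 1, 2, 3, 4}  [seen]
{0, 1, 2, 3, 4} --b--> {0, 1, 2, 3, 4}  [seen]
{0, 1, 2, 3, 4} --c--> {0, 1, 3, 4}  [seen]
{0, 1, 3, 4} --a--> {0, 1, 2, 3, 4}  [seen]
{0, 1, 3, 4} --b--> {0, 1, 2, 3, 4}  [seen]
{0, 1, 3, 4} --c--> {0, 1, 3, 4}  [seen]
{0, 1, 2, 3} --a--> {0, 1, 2, 3, 4}  [seen]
{0, 1, 2, 3} --b--> {0, 3}  [new]
{0, 1, 2, 3} --c--> {0, 1, 3, 4}  [seen]
{0, 1} --a--> {0, 3, 4}  [seen]
{0, 1} --b--> {0, 3}  [seen]
{0, 1} --c--> {3, 4}  [seen]
{0, 1, 2, 4} --a--> {0, 1, 2, 3, 4}  [seen]
{0, 1, 2, 4} --b--> {0, 1, 2, 3, 4}  [seen]
{0, 1, 2, 4} --c--> {0, 3, 4}  [seen]
{0, 1, 3} --a--> {0, 1, 2, 3, 4}  [seen]
{0, 1, 3} --b--> {0, 3}  [seen]
{0, 1, 3} --c--> {0, 1, 3, 4}  [seen]
{0, 3} --a--> {0, 1, 2, 3, 4}  [seen]
{0, 3} --b--> {0, 3}  [seen]
{0, 3} --c--> {0, 1, 3, 4}  [seen]
Reachable DFA states: {0}, {0, 3, 4}, {3}, {3, 4}, {0, 1, 2, 3, 4}, {0, 1, 3, 4}, {0, 1, 2, 3}, {0, 1}, {0, 1, 2, 4}, {0, 1, 3}, {0, 3}.
Accepting DFA states (contain an NFA accepting state): {0, 1, 2, 3, 4}, {0, 1, 2, 3}, {0, 1, 2, 4}.

3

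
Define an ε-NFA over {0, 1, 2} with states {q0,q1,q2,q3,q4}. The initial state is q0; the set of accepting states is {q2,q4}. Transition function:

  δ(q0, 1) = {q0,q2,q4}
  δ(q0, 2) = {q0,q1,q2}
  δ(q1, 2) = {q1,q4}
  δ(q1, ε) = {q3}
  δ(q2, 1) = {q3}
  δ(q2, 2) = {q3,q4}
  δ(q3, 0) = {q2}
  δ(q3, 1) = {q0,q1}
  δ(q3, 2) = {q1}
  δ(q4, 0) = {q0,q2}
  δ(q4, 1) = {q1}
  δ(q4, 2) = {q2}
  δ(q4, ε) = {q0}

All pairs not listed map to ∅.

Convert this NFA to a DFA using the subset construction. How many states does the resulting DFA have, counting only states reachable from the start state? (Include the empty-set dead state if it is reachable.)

Start state of the DFA: {q0} (ε-closure of the NFA start).
{q0} --0--> ∅  [new]
{q0} --1--> {q0,q2,q4}  [new]
{q0} --2--> {q0,q1,q2,q3}  [new]
∅ --0--> ∅  [seen]
∅ --1--> ∅  [seen]
∅ --2--> ∅  [seen]
{q0,q2,q4} --0--> {q0,q2}  [new]
{q0,q2,q4} --1--> {q0,q1,q2,q3,q4}  [new]
{q0,q2,q4} --2--> {q0,q1,q2,q3,q4}  [seen]
{q0,q1,q2,q3} --0--> {q2}  [new]
{q0,q1,q2,q3} --1--> {q0,q1,q2,q3,q4}  [seen]
{q0,q1,q2,q3} --2--> {q0,q1,q2,q3,q4}  [seen]
{q0,q2} --0--> ∅  [seen]
{q0,q2} --1--> {q0,q2,q3,q4}  [new]
{q0,q2} --2--> {q0,q1,q2,q3,q4}  [seen]
{q0,q1,q2,q3,q4} --0--> {q0,q2}  [seen]
{q0,q1,q2,q3,q4} --1--> {q0,q1,q2,q3,q4}  [seen]
{q0,q1,q2,q3,q4} --2--> {q0,q1,q2,q3,q4}  [seen]
{q2} --0--> ∅  [seen]
{q2} --1--> {q3}  [new]
{q2} --2--> {q0,q3,q4}  [new]
{q0,q2,q3,q4} --0--> {q0,q2}  [seen]
{q0,q2,q3,q4} --1--> {q0,q1,q2,q3,q4}  [seen]
{q0,q2,q3,q4} --2--> {q0,q1,q2,q3,q4}  [seen]
{q3} --0--> {q2}  [seen]
{q3} --1--> {q0,q1,q3}  [new]
{q3} --2--> {q1,q3}  [new]
{q0,q3,q4} --0--> {q0,q2}  [seen]
{q0,q3,q4} --1--> {q0,q1,q2,q3,q4}  [seen]
{q0,q3,q4} --2--> {q0,q1,q2,q3}  [seen]
{q0,q1,q3} --0--> {q2}  [seen]
{q0,q1,q3} --1--> {q0,q1,q2,q3,q4}  [seen]
{q0,q1,q3} --2--> {q0,q1,q2,q3,q4}  [seen]
{q1,q3} --0--> {q2}  [seen]
{q1,q3} --1--> {q0,q1,q3}  [seen]
{q1,q3} --2--> {q0,q1,q3,q4}  [new]
{q0,q1,q3,q4} --0--> {q0,q2}  [seen]
{q0,q1,q3,q4} --1--> {q0,q1,q2,q3,q4}  [seen]
{q0,q1,q3,q4} --2--> {q0,q1,q2,q3,q4}  [seen]
Reachable DFA states: {q0}, ∅, {q0,q2,q4}, {q0,q1,q2,q3}, {q0,q2}, {q0,q1,q2,q3,q4}, {q2}, {q0,q2,q3,q4}, {q3}, {q0,q3,q4}, {q0,q1,q3}, {q1,q3}, {q0,q1,q3,q4}.

13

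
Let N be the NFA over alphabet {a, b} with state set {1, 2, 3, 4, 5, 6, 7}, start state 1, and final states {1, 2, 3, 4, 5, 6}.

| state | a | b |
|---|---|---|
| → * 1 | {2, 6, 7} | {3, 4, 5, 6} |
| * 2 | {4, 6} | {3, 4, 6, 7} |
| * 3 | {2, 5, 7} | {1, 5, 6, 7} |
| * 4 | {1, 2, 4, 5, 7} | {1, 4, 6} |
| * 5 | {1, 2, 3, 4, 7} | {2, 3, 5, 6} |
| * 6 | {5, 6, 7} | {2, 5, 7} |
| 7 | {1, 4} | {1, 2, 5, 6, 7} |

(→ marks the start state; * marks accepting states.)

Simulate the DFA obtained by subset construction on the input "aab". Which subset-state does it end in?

Start: {1}.
δ(1,a) = {2, 6, 7}.
Union: {2, 6, 7}.
After a: {2, 6, 7}.
δ(2,a) = {4, 6}; δ(6,a) = {5, 6, 7}; δ(7,a) = {1, 4}.
Union: {1, 4, 5, 6, 7}.
After a: {1, 4, 5, 6, 7}.
δ(1,b) = {3, 4, 5, 6}; δ(4,b) = {1, 4, 6}; δ(5,b) = {2, 3, 5, 6}; δ(6,b) = {2, 5, 7}; δ(7,b) = {1, 2, 5, 6, 7}.
Union: {1, 2, 3, 4, 5, 6, 7}.
After b: {1, 2, 3, 4, 5, 6, 7}.

{1, 2, 3, 4, 5, 6, 7}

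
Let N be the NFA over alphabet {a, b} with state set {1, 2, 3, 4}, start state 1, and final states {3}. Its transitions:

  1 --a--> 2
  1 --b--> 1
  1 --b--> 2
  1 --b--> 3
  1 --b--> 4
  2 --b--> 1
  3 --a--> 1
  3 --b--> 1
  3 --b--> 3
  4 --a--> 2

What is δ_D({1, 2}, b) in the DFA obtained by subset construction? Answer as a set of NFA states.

δ(1,b) = {1, 2, 3, 4}; δ(2,b) = {1}.
Union: {1, 2, 3, 4}.

{1, 2, 3, 4}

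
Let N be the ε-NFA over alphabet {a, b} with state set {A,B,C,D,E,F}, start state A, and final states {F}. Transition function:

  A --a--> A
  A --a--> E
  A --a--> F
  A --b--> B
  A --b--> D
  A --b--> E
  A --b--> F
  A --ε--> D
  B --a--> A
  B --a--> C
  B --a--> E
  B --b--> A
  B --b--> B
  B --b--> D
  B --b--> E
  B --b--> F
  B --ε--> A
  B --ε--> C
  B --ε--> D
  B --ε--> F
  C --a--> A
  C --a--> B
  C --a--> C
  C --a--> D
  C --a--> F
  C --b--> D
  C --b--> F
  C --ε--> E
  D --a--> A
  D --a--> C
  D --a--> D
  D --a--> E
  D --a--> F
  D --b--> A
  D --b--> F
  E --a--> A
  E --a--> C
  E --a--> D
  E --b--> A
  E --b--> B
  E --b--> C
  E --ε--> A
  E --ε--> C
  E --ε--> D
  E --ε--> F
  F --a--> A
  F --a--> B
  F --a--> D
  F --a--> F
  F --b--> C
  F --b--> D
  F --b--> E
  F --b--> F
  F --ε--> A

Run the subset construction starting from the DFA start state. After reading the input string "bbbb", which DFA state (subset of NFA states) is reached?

{A,B,C,D,E,F}

Start: {A,D}.
δ(A,b) = {B,D,E,F}; δ(D,b) = {A,F}.
Union: {A,B,D,E,F}.
ε-closure gives {A,B,C,D,E,F}.
After b: {A,B,C,D,E,F}.
δ(A,b) = {B,D,E,F}; δ(B,b) = {A,B,D,E,F}; δ(C,b) = {D,F}; δ(D,b) = {A,F}; δ(E,b) = {A,B,C}; δ(F,b) = {C,D,E,F}.
Union: {A,B,C,D,E,F}.
After b: {A,B,C,D,E,F}.
δ(A,b) = {B,D,E,F}; δ(B,b) = {A,B,D,E,F}; δ(C,b) = {D,F}; δ(D,b) = {A,F}; δ(E,b) = {A,B,C}; δ(F,b) = {C,D,E,F}.
Union: {A,B,C,D,E,F}.
After b: {A,B,C,D,E,F}.
δ(A,b) = {B,D,E,F}; δ(B,b) = {A,B,D,E,F}; δ(C,b) = {D,F}; δ(D,b) = {A,F}; δ(E,b) = {A,B,C}; δ(F,b) = {C,D,E,F}.
Union: {A,B,C,D,E,F}.
After b: {A,B,C,D,E,F}.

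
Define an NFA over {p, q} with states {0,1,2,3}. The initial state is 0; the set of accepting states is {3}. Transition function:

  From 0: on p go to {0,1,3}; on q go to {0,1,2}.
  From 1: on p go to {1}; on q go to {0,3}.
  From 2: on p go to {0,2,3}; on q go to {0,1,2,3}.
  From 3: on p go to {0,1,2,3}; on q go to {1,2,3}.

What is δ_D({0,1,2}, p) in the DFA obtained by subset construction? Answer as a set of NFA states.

{0,1,2,3}

δ(0,p) = {0,1,3}; δ(1,p) = {1}; δ(2,p) = {0,2,3}.
Union: {0,1,2,3}.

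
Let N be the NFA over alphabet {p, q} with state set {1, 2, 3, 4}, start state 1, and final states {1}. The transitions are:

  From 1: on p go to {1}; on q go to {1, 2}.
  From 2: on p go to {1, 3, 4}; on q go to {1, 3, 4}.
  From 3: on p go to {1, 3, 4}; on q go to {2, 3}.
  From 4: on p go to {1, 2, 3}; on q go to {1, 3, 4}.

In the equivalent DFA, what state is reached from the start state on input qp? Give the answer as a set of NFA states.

{1, 3, 4}

Start: {1}.
δ(1,q) = {1, 2}.
Union: {1, 2}.
After q: {1, 2}.
δ(1,p) = {1}; δ(2,p) = {1, 3, 4}.
Union: {1, 3, 4}.
After p: {1, 3, 4}.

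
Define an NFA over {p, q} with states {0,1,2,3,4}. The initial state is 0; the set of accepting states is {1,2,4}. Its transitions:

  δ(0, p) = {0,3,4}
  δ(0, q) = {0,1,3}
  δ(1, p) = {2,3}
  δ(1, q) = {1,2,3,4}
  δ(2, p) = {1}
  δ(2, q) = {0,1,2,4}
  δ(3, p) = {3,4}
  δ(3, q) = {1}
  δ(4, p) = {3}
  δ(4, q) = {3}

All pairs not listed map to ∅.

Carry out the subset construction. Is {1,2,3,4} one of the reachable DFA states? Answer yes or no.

Start state of the DFA: {0}.
{0} --p--> {0,3,4}  [new]
{0} --q--> {0,1,3}  [new]
{0,3,4} --p--> {0,3,4}  [seen]
{0,3,4} --q--> {0,1,3}  [seen]
{0,1,3} --p--> {0,2,3,4}  [new]
{0,1,3} --q--> {0,1,2,3,4}  [new]
{0,2,3,4} --p--> {0,1,3,4}  [new]
{0,2,3,4} --q--> {0,1,2,3,4}  [seen]
{0,1,2,3,4} --p--> {0,1,2,3,4}  [seen]
{0,1,2,3,4} --q--> {0,1,2,3,4}  [seen]
{0,1,3,4} --p--> {0,2,3,4}  [seen]
{0,1,3,4} --q--> {0,1,2,3,4}  [seen]
Reachable DFA states: {0}, {0,3,4}, {0,1,3}, {0,2,3,4}, {0,1,2,3,4}, {0,1,3,4}.
{1,2,3,4} is not among them.

no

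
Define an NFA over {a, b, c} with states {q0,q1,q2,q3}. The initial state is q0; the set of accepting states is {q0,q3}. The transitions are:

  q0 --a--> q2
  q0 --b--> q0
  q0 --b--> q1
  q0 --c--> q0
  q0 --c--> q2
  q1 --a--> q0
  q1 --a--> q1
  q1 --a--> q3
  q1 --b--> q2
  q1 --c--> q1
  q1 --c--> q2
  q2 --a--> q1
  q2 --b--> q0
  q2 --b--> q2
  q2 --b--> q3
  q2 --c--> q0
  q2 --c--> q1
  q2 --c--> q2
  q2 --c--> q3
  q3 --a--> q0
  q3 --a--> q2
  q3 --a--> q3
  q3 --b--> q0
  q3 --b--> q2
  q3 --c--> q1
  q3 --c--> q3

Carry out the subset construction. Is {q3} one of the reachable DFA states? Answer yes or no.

no

Start state of the DFA: {q0}.
{q0} --a--> {q2}  [new]
{q0} --b--> {q0,q1}  [new]
{q0} --c--> {q0,q2}  [new]
{q2} --a--> {q1}  [new]
{q2} --b--> {q0,q2,q3}  [new]
{q2} --c--> {q0,q1,q2,q3}  [new]
{q0,q1} --a--> {q0,q1,q2,q3}  [seen]
{q0,q1} --b--> {q0,q1,q2}  [new]
{q0,q1} --c--> {q0,q1,q2}  [seen]
{q0,q2} --a--> {q1,q2}  [new]
{q0,q2} --b--> {q0,q1,q2,q3}  [seen]
{q0,q2} --c--> {q0,q1,q2,q3}  [seen]
{q1} --a--> {q0,q1,q3}  [new]
{q1} --b--> {q2}  [seen]
{q1} --c--> {q1,q2}  [seen]
{q0,q2,q3} --a--> {q0,q1,q2,q3}  [seen]
{q0,q2,q3} --b--> {q0,q1,q2,q3}  [seen]
{q0,q2,q3} --c--> {q0,q1,q2,q3}  [seen]
{q0,q1,q2,q3} --a--> {q0,q1,q2,q3}  [seen]
{q0,q1,q2,q3} --b--> {q0,q1,q2,q3}  [seen]
{q0,q1,q2,q3} --c--> {q0,q1,q2,q3}  [seen]
{q0,q1,q2} --a--> {q0,q1,q2,q3}  [seen]
{q0,q1,q2} --b--> {q0,q1,q2,q3}  [seen]
{q0,q1,q2} --c--> {q0,q1,q2,q3}  [seen]
{q1,q2} --a--> {q0,q1,q3}  [seen]
{q1,q2} --b--> {q0,q2,q3}  [seen]
{q1,q2} --c--> {q0,q1,q2,q3}  [seen]
{q0,q1,q3} --a--> {q0,q1,q2,q3}  [seen]
{q0,q1,q3} --b--> {q0,q1,q2}  [seen]
{q0,q1,q3} --c--> {q0,q1,q2,q3}  [seen]
Reachable DFA states: {q0}, {q2}, {q0,q1}, {q0,q2}, {q1}, {q0,q2,q3}, {q0,q1,q2,q3}, {q0,q1,q2}, {q1,q2}, {q0,q1,q3}.
{q3} is not among them.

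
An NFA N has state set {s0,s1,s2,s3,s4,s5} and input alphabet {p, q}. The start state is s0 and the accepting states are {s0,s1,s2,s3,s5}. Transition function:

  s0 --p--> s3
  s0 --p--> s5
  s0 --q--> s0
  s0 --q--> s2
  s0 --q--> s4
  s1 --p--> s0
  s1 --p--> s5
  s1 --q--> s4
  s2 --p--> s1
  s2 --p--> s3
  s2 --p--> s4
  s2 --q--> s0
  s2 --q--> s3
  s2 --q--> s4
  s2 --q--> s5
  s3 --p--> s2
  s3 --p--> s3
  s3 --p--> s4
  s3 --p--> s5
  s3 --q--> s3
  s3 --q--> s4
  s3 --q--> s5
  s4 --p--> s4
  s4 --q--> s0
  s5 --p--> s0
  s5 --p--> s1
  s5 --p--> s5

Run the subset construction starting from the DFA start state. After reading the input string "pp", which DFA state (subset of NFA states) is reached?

Start: {s0}.
δ(s0,p) = {s3,s5}.
Union: {s3,s5}.
After p: {s3,s5}.
δ(s3,p) = {s2,s3,s4,s5}; δ(s5,p) = {s0,s1,s5}.
Union: {s0,s1,s2,s3,s4,s5}.
After p: {s0,s1,s2,s3,s4,s5}.

{s0,s1,s2,s3,s4,s5}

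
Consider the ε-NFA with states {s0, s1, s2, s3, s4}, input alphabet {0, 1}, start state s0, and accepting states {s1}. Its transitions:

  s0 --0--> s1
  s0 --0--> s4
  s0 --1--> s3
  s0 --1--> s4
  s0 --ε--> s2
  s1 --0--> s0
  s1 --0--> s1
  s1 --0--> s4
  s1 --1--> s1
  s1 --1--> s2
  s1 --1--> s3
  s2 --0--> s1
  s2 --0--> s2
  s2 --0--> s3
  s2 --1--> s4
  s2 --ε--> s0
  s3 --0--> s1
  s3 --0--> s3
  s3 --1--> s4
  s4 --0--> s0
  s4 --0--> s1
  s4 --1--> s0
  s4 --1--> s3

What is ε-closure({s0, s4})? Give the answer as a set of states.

Begin with {s0, s4}.
s0 →ε {s2}; add s2.
ε-closure = {s0, s2, s4}.

{s0, s2, s4}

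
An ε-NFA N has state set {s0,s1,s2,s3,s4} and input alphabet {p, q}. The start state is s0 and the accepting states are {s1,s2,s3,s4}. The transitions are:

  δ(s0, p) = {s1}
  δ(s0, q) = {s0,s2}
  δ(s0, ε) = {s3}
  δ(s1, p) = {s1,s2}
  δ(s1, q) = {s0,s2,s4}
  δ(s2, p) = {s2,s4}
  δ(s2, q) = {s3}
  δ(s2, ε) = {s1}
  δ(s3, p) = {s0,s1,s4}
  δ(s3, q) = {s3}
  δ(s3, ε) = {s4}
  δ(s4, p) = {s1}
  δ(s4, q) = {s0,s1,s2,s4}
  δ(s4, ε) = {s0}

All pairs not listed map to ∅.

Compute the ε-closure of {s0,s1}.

Begin with {s0,s1}.
s0 →ε {s3}; add s3.
s3 →ε {s4}; add s4.
ε-closure = {s0,s1,s3,s4}.

{s0,s1,s3,s4}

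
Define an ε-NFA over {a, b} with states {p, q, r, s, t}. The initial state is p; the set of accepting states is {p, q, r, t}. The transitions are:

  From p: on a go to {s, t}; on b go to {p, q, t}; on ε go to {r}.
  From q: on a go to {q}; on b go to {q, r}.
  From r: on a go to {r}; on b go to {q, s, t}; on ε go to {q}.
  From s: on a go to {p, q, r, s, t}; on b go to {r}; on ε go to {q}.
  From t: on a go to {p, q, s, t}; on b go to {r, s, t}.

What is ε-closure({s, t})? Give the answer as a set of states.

Begin with {s, t}.
s →ε {q}; add q.
ε-closure = {q, s, t}.

{q, s, t}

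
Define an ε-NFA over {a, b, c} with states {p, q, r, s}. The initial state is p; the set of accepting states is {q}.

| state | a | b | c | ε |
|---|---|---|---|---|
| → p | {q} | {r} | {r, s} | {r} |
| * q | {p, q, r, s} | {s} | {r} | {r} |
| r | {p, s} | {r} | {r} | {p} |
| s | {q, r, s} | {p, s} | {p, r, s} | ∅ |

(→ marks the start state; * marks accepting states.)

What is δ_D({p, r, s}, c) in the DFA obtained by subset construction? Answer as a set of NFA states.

δ(p,c) = {r, s}; δ(r,c) = {r}; δ(s,c) = {p, r, s}.
Union: {p, r, s}.

{p, r, s}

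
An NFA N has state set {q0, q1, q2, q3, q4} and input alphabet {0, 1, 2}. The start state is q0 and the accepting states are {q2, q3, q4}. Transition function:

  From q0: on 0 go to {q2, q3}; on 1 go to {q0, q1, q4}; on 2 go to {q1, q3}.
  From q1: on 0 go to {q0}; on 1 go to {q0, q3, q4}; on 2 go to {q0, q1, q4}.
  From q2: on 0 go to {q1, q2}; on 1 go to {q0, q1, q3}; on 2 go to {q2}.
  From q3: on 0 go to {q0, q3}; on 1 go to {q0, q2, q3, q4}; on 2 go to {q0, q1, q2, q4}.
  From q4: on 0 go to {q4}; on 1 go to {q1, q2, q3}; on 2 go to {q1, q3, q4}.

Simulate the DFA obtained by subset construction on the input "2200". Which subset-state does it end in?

{q0, q1, q2, q3, q4}

Start: {q0}.
δ(q0,2) = {q1, q3}.
Union: {q1, q3}.
After 2: {q1, q3}.
δ(q1,2) = {q0, q1, q4}; δ(q3,2) = {q0, q1, q2, q4}.
Union: {q0, q1, q2, q4}.
After 2: {q0, q1, q2, q4}.
δ(q0,0) = {q2, q3}; δ(q1,0) = {q0}; δ(q2,0) = {q1, q2}; δ(q4,0) = {q4}.
Union: {q0, q1, q2, q3, q4}.
After 0: {q0, q1, q2, q3, q4}.
δ(q0,0) = {q2, q3}; δ(q1,0) = {q0}; δ(q2,0) = {q1, q2}; δ(q3,0) = {q0, q3}; δ(q4,0) = {q4}.
Union: {q0, q1, q2, q3, q4}.
After 0: {q0, q1, q2, q3, q4}.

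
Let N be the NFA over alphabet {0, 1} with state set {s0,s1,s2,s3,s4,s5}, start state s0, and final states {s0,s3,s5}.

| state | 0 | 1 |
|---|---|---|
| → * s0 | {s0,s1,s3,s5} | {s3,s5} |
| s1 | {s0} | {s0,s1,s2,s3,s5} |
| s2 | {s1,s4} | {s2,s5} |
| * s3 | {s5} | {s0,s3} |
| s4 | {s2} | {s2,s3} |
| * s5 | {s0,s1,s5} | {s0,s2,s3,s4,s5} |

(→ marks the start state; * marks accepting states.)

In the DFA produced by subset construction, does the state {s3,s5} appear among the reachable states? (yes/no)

yes

Start state of the DFA: {s0}.
{s0} --0--> {s0,s1,s3,s5}  [new]
{s0} --1--> {s3,s5}  [new]
{s0,s1,s3,s5} --0--> {s0,s1,s3,s5}  [seen]
{s0,s1,s3,s5} --1--> {s0,s1,s2,s3,s4,s5}  [new]
{s3,s5} --0--> {s0,s1,s5}  [new]
{s3,s5} --1--> {s0,s2,s3,s4,s5}  [new]
{s0,s1,s2,s3,s4,s5} --0--> {s0,s1,s2,s3,s4,s5}  [seen]
{s0,s1,s2,s3,s4,s5} --1--> {s0,s1,s2,s3,s4,s5}  [seen]
{s0,s1,s5} --0--> {s0,s1,s3,s5}  [seen]
{s0,s1,s5} --1--> {s0,s1,s2,s3,s4,s5}  [seen]
{s0,s2,s3,s4,s5} --0--> {s0,s1,s2,s3,s4,s5}  [seen]
{s0,s2,s3,s4,s5} --1--> {s0,s2,s3,s4,s5}  [seen]
Reachable DFA states: {s0}, {s0,s1,s3,s5}, {s3,s5}, {s0,s1,s2,s3,s4,s5}, {s0,s1,s5}, {s0,s2,s3,s4,s5}.
{s3,s5} is among them.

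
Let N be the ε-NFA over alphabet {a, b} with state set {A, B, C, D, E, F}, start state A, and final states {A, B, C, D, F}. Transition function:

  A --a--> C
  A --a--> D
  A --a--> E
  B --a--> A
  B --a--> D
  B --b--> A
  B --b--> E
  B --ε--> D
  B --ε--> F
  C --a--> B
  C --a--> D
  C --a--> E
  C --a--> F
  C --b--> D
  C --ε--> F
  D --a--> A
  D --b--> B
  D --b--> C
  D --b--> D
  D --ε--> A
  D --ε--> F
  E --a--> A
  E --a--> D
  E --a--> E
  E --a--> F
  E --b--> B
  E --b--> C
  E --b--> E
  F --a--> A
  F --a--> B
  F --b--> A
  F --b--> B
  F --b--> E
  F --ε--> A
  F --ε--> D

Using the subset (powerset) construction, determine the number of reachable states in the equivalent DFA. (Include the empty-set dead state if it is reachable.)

4

Start state of the DFA: {A} (ε-closure of the NFA start).
{A} --a--> {A, C, D, E, F}  [new]
{A} --b--> ∅  [new]
{A, C, D, E, F} --a--> {A, B, C, D, E, F}  [new]
{A, C, D, E, F} --b--> {A, B, C, D, E, F}  [seen]
∅ --a--> ∅  [seen]
∅ --b--> ∅  [seen]
{A, B, C, D, E, F} --a--> {A, B, C, D, E, F}  [seen]
{A, B, C, D, E, F} --b--> {A, B, C, D, E, F}  [seen]
Reachable DFA states: {A}, {A, C, D, E, F}, ∅, {A, B, C, D, E, F}.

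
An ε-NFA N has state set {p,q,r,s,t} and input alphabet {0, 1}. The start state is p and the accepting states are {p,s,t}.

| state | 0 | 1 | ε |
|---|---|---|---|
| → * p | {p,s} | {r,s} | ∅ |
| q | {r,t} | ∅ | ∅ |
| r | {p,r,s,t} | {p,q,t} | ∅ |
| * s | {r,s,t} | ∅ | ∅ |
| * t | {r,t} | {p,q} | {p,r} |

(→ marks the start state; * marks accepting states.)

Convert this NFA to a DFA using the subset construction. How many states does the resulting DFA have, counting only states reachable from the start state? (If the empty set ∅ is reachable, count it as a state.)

Start state of the DFA: {p} (ε-closure of the NFA start).
{p} --0--> {p,s}  [new]
{p} --1--> {r,s}  [new]
{p,s} --0--> {p,r,s,t}  [new]
{p,s} --1--> {r,s}  [seen]
{r,s} --0--> {p,r,s,t}  [seen]
{r,s} --1--> {p,q,r,t}  [new]
{p,r,s,t} --0--> {p,r,s,t}  [seen]
{p,r,s,t} --1--> {p,q,r,s,t}  [new]
{p,q,r,t} --0--> {p,r,s,t}  [seen]
{p,q,r,t} --1--> {p,q,r,s,t}  [seen]
{p,q,r,s,t} --0--> {p,r,s,t}  [seen]
{p,q,r,s,t} --1--> {p,q,r,s,t}  [seen]
Reachable DFA states: {p}, {p,s}, {r,s}, {p,r,s,t}, {p,q,r,t}, {p,q,r,s,t}.

6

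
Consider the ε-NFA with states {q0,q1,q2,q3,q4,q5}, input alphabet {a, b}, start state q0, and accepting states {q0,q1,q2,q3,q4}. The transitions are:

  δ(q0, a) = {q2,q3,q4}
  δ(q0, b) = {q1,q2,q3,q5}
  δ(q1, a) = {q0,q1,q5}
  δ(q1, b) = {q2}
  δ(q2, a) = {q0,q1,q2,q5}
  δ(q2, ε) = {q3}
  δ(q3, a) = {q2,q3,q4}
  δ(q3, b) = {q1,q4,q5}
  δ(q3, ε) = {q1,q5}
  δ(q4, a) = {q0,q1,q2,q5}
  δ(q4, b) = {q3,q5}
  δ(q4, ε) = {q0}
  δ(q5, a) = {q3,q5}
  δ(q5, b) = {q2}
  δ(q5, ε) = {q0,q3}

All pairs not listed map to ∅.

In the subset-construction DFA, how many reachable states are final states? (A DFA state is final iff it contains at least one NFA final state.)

3

Start state of the DFA: {q0} (ε-closure of the NFA start).
{q0} --a--> {q0,q1,q2,q3,q4,q5}  [new]
{q0} --b--> {q0,q1,q2,q3,q5}  [new]
{q0,q1,q2,q3,q4,q5} --a--> {q0,q1,q2,q3,q4,q5}  [seen]
{q0,q1,q2,q3,q4,q5} --b--> {q0,q1,q2,q3,q4,q5}  [seen]
{q0,q1,q2,q3,q5} --a--> {q0,q1,q2,q3,q4,q5}  [seen]
{q0,q1,q2,q3,q5} --b--> {q0,q1,q2,q3,q4,q5}  [seen]
Reachable DFA states: {q0}, {q0,q1,q2,q3,q4,q5}, {q0,q1,q2,q3,q5}.
Accepting DFA states (contain an NFA accepting state): {q0}, {q0,q1,q2,q3,q4,q5}, {q0,q1,q2,q3,q5}.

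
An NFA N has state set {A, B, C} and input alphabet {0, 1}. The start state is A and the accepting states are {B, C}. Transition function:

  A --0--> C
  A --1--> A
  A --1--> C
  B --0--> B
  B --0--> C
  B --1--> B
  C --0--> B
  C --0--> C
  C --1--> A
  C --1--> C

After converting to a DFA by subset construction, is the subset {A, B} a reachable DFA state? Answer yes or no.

no

Start state of the DFA: {A}.
{A} --0--> {C}  [new]
{A} --1--> {A, C}  [new]
{C} --0--> {B, C}  [new]
{C} --1--> {A, C}  [seen]
{A, C} --0--> {B, C}  [seen]
{A, C} --1--> {A, C}  [seen]
{B, C} --0--> {B, C}  [seen]
{B, C} --1--> {A, B, C}  [new]
{A, B, C} --0--> {B, C}  [seen]
{A, B, C} --1--> {A, B, C}  [seen]
Reachable DFA states: {A}, {C}, {A, C}, {B, C}, {A, B, C}.
{A, B} is not among them.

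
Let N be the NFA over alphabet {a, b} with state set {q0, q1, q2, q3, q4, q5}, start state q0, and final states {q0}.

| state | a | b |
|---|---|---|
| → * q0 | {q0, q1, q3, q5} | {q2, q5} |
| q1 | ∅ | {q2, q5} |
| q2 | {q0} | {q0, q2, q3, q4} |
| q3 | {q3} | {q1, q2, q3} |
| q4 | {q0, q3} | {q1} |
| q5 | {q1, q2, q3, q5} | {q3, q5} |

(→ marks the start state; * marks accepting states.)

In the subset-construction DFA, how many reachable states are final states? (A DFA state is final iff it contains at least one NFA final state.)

Start state of the DFA: {q0}.
{q0} --a--> {q0, q1, q3, q5}  [new]
{q0} --b--> {q2, q5}  [new]
{q0, q1, q3, q5} --a--> {q0, q1, q2, q3, q5}  [new]
{q0, q1, q3, q5} --b--> {q1, q2, q3, q5}  [new]
{q2, q5} --a--> {q0, q1, q2, q3, q5}  [seen]
{q2, q5} --b--> {q0, q2, q3, q4, q5}  [new]
{q0, q1, q2, q3, q5} --a--> {q0, q1, q2, q3, q5}  [seen]
{q0, q1, q2, q3, q5} --b--> {q0, q1, q2, q3, q4, q5}  [new]
{q1, q2, q3, q5} --a--> {q0, q1, q2, q3, q5}  [seen]
{q1, q2, q3, q5} --b--> {q0, q1, q2, q3, q4, q5}  [seen]
{q0, q2, q3, q4, q5} --a--> {q0, q1, q2, q3, q5}  [seen]
{q0, q2, q3, q4, q5} --b--> {q0, q1, q2, q3, q4, q5}  [seen]
{q0, q1, q2, q3, q4, q5} --a--> {q0, q1, q2, q3, q5}  [seen]
{q0, q1, q2, q3, q4, q5} --b--> {q0, q1, q2, q3, q4, q5}  [seen]
Reachable DFA states: {q0}, {q0, q1, q3, q5}, {q2, q5}, {q0, q1, q2, q3, q5}, {q1, q2, q3, q5}, {q0, q2, q3, q4, q5}, {q0, q1, q2, q3, q4, q5}.
Accepting DFA states (contain an NFA accepting state): {q0}, {q0, q1, q3, q5}, {q0, q1, q2, q3, q5}, {q0, q2, q3, q4, q5}, {q0, q1, q2, q3, q4, q5}.

5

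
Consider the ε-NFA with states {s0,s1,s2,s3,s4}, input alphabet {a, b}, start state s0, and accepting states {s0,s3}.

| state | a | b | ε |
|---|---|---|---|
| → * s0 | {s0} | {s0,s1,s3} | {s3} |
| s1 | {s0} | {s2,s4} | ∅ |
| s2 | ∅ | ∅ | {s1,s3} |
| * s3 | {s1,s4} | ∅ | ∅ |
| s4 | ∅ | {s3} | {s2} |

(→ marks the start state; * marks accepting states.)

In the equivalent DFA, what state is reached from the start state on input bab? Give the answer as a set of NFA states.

{s0,s1,s2,s3,s4}

Start: {s0,s3}.
δ(s0,b) = {s0,s1,s3}; δ(s3,b) = ∅.
Union: {s0,s1,s3}.
After b: {s0,s1,s3}.
δ(s0,a) = {s0}; δ(s1,a) = {s0}; δ(s3,a) = {s1,s4}.
Union: {s0,s1,s4}.
ε-closure gives {s0,s1,s2,s3,s4}.
After a: {s0,s1,s2,s3,s4}.
δ(s0,b) = {s0,s1,s3}; δ(s1,b) = {s2,s4}; δ(s2,b) = ∅; δ(s3,b) = ∅; δ(s4,b) = {s3}.
Union: {s0,s1,s2,s3,s4}.
After b: {s0,s1,s2,s3,s4}.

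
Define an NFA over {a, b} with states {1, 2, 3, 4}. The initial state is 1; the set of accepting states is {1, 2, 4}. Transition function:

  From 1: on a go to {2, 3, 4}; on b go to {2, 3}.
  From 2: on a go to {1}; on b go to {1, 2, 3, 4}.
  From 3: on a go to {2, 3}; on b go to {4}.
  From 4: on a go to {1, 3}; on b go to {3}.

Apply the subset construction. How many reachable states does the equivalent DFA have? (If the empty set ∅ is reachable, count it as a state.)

5

Start state of the DFA: {1}.
{1} --a--> {2, 3, 4}  [new]
{1} --b--> {2, 3}  [new]
{2, 3, 4} --a--> {1, 2, 3}  [new]
{2, 3, 4} --b--> {1, 2, 3, 4}  [new]
{2, 3} --a--> {1, 2, 3}  [seen]
{2, 3} --b--> {1, 2, 3, 4}  [seen]
{1, 2, 3} --a--> {1, 2, 3, 4}  [seen]
{1, 2, 3} --b--> {1, 2, 3, 4}  [seen]
{1, 2, 3, 4} --a--> {1, 2, 3, 4}  [seen]
{1, 2, 3, 4} --b--> {1, 2, 3, 4}  [seen]
Reachable DFA states: {1}, {2, 3, 4}, {2, 3}, {1, 2, 3}, {1, 2, 3, 4}.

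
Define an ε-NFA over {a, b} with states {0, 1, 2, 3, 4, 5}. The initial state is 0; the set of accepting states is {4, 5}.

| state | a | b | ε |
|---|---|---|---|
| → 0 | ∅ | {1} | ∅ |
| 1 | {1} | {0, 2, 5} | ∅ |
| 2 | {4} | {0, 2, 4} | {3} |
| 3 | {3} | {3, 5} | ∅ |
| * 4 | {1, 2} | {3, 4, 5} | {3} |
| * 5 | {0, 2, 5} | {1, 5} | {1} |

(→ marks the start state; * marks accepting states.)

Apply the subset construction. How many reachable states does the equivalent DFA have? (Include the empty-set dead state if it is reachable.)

5

Start state of the DFA: {0} (ε-closure of the NFA start).
{0} --a--> ∅  [new]
{0} --b--> {1}  [new]
∅ --a--> ∅  [seen]
∅ --b--> ∅  [seen]
{1} --a--> {1}  [seen]
{1} --b--> {0, 1, 2, 3, 5}  [new]
{0, 1, 2, 3, 5} --a--> {0, 1, 2, 3, 4, 5}  [new]
{0, 1, 2, 3, 5} --b--> {0, 1, 2, 3, 4, 5}  [seen]
{0, 1, 2, 3, 4, 5} --a--> {0, 1, 2, 3, 4, 5}  [seen]
{0, 1, 2, 3, 4, 5} --b--> {0, 1, 2, 3, 4, 5}  [seen]
Reachable DFA states: {0}, ∅, {1}, {0, 1, 2, 3, 5}, {0, 1, 2, 3, 4, 5}.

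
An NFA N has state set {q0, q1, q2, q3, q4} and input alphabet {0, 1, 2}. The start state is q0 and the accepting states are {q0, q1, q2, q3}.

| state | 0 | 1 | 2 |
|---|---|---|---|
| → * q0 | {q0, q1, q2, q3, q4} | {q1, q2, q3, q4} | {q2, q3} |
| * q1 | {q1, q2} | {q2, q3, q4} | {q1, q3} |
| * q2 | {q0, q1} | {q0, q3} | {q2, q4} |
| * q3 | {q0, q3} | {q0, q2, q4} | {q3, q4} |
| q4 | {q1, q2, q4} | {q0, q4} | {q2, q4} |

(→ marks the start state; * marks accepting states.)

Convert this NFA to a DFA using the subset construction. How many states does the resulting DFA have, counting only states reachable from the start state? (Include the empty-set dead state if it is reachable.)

7

Start state of the DFA: {q0}.
{q0} --0--> {q0, q1, q2, q3, q4}  [new]
{q0} --1--> {q1, q2, q3, q4}  [new]
{q0} --2--> {q2, q3}  [new]
{q0, q1, q2, q3, q4} --0--> {q0, q1, q2, q3, q4}  [seen]
{q0, q1, q2, q3, q4} --1--> {q0, q1, q2, q3, q4}  [seen]
{q0, q1, q2, q3, q4} --2--> {q1, q2, q3, q4}  [seen]
{q1, q2, q3, q4} --0--> {q0, q1, q2, q3, q4}  [seen]
{q1, q2, q3, q4} --1--> {q0, q2, q3, q4}  [new]
{q1, q2, q3, q4} --2--> {q1, q2, q3, q4}  [seen]
{q2, q3} --0--> {q0, q1, q3}  [new]
{q2, q3} --1--> {q0, q2, q3, q4}  [seen]
{q2, q3} --2--> {q2, q3, q4}  [new]
{q0, q2, q3, q4} --0--> {q0, q1, q2, q3, q4}  [seen]
{q0, q2, q3, q4} --1--> {q0, q1, q2, q3, q4}  [seen]
{q0, q2, q3, q4} --2--> {q2, q3, q4}  [seen]
{q0, q1, q3} --0--> {q0, q1, q2, q3, q4}  [seen]
{q0, q1, q3} --1--> {q0, q1, q2, q3, q4}  [seen]
{q0, q1, q3} --2--> {q1, q2, q3, q4}  [seen]
{q2, q3, q4} --0--> {q0, q1, q2, q3, q4}  [seen]
{q2, q3, q4} --1--> {q0, q2, q3, q4}  [seen]
{q2, q3, q4} --2--> {q2, q3, q4}  [seen]
Reachable DFA states: {q0}, {q0, q1, q2, q3, q4}, {q1, q2, q3, q4}, {q2, q3}, {q0, q2, q3, q4}, {q0, q1, q3}, {q2, q3, q4}.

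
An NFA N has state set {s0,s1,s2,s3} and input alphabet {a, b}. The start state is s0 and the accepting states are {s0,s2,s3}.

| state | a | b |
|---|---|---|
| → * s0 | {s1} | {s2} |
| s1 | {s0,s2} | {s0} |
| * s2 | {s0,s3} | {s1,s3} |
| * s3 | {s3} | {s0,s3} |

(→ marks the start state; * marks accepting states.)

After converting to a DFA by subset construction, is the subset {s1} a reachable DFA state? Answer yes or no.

Start state of the DFA: {s0}.
{s0} --a--> {s1}  [new]
{s0} --b--> {s2}  [new]
{s1} --a--> {s0,s2}  [new]
{s1} --b--> {s0}  [seen]
{s2} --a--> {s0,s3}  [new]
{s2} --b--> {s1,s3}  [new]
{s0,s2} --a--> {s0,s1,s3}  [new]
{s0,s2} --b--> {s1,s2,s3}  [new]
{s0,s3} --a--> {s1,s3}  [seen]
{s0,s3} --b--> {s0,s2,s3}  [new]
{s1,s3} --a--> {s0,s2,s3}  [seen]
{s1,s3} --b--> {s0,s3}  [seen]
{s0,s1,s3} --a--> {s0,s1,s2,s3}  [new]
{s0,s1,s3} --b--> {s0,s2,s3}  [seen]
{s1,s2,s3} --a--> {s0,s2,s3}  [seen]
{s1,s2,s3} --b--> {s0,s1,s3}  [seen]
{s0,s2,s3} --a--> {s0,s1,s3}  [seen]
{s0,s2,s3} --b--> {s0,s1,s2,s3}  [seen]
{s0,s1,s2,s3} --a--> {s0,s1,s2,s3}  [seen]
{s0,s1,s2,s3} --b--> {s0,s1,s2,s3}  [seen]
Reachable DFA states: {s0}, {s1}, {s2}, {s0,s2}, {s0,s3}, {s1,s3}, {s0,s1,s3}, {s1,s2,s3}, {s0,s2,s3}, {s0,s1,s2,s3}.
{s1} is among them.

yes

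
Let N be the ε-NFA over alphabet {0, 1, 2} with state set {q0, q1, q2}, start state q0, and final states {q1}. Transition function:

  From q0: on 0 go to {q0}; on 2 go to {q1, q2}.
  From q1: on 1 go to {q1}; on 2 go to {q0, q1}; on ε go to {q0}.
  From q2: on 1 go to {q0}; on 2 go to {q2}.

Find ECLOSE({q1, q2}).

Begin with {q1, q2}.
q1 →ε {q0}; add q0.
ε-closure = {q0, q1, q2}.

{q0, q1, q2}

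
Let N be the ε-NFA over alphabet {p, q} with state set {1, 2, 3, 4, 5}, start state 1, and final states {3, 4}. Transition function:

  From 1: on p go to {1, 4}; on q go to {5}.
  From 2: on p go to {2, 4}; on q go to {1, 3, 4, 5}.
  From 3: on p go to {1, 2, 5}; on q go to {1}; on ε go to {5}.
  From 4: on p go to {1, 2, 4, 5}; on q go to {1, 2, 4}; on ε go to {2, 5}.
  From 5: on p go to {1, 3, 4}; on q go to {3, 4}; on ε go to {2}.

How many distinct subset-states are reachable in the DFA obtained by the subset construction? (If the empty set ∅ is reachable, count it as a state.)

4

Start state of the DFA: {1} (ε-closure of the NFA start).
{1} --p--> {1, 2, 4, 5}  [new]
{1} --q--> {2, 5}  [new]
{1, 2, 4, 5} --p--> {1, 2, 3, 4, 5}  [new]
{1, 2, 4, 5} --q--> {1, 2, 3, 4, 5}  [seen]
{2, 5} --p--> {1, 2, 3, 4, 5}  [seen]
{2, 5} --q--> {1, 2, 3, 4, 5}  [seen]
{1, 2, 3, 4, 5} --p--> {1, 2, 3, 4, 5}  [seen]
{1, 2, 3, 4, 5} --q--> {1, 2, 3, 4, 5}  [seen]
Reachable DFA states: {1}, {1, 2, 4, 5}, {2, 5}, {1, 2, 3, 4, 5}.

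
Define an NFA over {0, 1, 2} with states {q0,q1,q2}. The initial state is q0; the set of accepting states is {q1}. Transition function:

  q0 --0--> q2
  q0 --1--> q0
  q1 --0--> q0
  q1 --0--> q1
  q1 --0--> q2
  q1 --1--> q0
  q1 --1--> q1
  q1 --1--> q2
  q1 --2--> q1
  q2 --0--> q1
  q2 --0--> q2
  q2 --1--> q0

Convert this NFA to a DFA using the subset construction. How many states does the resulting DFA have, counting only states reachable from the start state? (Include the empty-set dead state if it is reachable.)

6

Start state of the DFA: {q0}.
{q0} --0--> {q2}  [new]
{q0} --1--> {q0}  [seen]
{q0} --2--> ∅  [new]
{q2} --0--> {q1,q2}  [new]
{q2} --1--> {q0}  [seen]
{q2} --2--> ∅  [seen]
∅ --0--> ∅  [seen]
∅ --1--> ∅  [seen]
∅ --2--> ∅  [seen]
{q1,q2} --0--> {q0,q1,q2}  [new]
{q1,q2} --1--> {q0,q1,q2}  [seen]
{q1,q2} --2--> {q1}  [new]
{q0,q1,q2} --0--> {q0,q1,q2}  [seen]
{q0,q1,q2} --1--> {q0,q1,q2}  [seen]
{q0,q1,q2} --2--> {q1}  [seen]
{q1} --0--> {q0,q1,q2}  [seen]
{q1} --1--> {q0,q1,q2}  [seen]
{q1} --2--> {q1}  [seen]
Reachable DFA states: {q0}, {q2}, ∅, {q1,q2}, {q0,q1,q2}, {q1}.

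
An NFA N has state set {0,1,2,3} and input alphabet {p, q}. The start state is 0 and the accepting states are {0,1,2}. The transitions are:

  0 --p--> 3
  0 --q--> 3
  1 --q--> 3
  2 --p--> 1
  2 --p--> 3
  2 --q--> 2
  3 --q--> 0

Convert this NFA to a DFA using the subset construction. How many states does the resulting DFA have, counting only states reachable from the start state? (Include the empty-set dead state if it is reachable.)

3

Start state of the DFA: {0}.
{0} --p--> {3}  [new]
{0} --q--> {3}  [seen]
{3} --p--> ∅  [new]
{3} --q--> {0}  [seen]
∅ --p--> ∅  [seen]
∅ --q--> ∅  [seen]
Reachable DFA states: {0}, {3}, ∅.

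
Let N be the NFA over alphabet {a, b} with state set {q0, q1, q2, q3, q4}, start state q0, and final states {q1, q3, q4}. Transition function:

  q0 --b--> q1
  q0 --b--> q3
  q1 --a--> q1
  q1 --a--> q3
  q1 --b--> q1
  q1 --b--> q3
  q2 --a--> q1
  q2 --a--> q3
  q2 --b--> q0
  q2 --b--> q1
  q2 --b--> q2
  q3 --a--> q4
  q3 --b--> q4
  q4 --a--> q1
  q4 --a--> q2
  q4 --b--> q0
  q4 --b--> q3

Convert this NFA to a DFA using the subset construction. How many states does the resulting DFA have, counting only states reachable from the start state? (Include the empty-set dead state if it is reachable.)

7

Start state of the DFA: {q0}.
{q0} --a--> ∅  [new]
{q0} --b--> {q1, q3}  [new]
∅ --a--> ∅  [seen]
∅ --b--> ∅  [seen]
{q1, q3} --a--> {q1, q3, q4}  [new]
{q1, q3} --b--> {q1, q3, q4}  [seen]
{q1, q3, q4} --a--> {q1, q2, q3, q4}  [new]
{q1, q3, q4} --b--> {q0, q1, q3, q4}  [new]
{q1, q2, q3, q4} --a--> {q1, q2, q3, q4}  [seen]
{q1, q2, q3, q4} --b--> {q0, q1, q2, q3, q4}  [new]
{q0, q1, q3, q4} --a--> {q1, q2, q3, q4}  [seen]
{q0, q1, q3, q4} --b--> {q0, q1, q3, q4}  [seen]
{q0, q1, q2, q3, q4} --a--> {q1, q2, q3, q4}  [seen]
{q0, q1, q2, q3, q4} --b--> {q0, q1, q2, q3, q4}  [seen]
Reachable DFA states: {q0}, ∅, {q1, q3}, {q1, q3, q4}, {q1, q2, q3, q4}, {q0, q1, q3, q4}, {q0, q1, q2, q3, q4}.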